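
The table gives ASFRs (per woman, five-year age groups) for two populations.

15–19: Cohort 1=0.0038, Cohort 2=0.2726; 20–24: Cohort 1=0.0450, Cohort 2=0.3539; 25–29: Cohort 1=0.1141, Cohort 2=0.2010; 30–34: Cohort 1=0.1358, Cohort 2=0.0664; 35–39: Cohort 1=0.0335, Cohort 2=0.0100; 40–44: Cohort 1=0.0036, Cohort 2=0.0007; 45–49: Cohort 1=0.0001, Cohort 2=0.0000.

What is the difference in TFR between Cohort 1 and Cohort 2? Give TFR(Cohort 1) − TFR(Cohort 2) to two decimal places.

Cohort 1:
  Sum of ASFRs = 0.0038 + 0.0450 + 0.1141 + 0.1358 + 0.0335 + 0.0036 + 0.0001 = 0.3359
  TFR = 5 × 0.3359 = 1.6795
Cohort 2:
  Sum of ASFRs = 0.2726 + 0.3539 + 0.2010 + 0.0664 + 0.0100 + 0.0007 + 0.0000 = 0.9046
  TFR = 5 × 0.9046 = 4.523
Difference = 1.6795 − 4.523 = -2.8435

-2.84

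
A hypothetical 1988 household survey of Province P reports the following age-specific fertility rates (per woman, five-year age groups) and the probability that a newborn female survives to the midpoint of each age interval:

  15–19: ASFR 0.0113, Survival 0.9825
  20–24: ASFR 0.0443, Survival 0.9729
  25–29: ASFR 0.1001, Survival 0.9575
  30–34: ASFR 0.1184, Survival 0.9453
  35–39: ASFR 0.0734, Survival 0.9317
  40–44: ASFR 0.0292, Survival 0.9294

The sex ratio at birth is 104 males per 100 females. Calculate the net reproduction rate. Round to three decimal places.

0.876

Proportion female at birth = 100 / (100 + 104) = 0.49020.
Survival-weighted fertility by age (5·fₓ·Sₓ):
  15–19: 5 × 0.0113 × 0.9825 = 0.05551
  20–24: 5 × 0.0443 × 0.9729 = 0.21550
  25–29: 5 × 0.1001 × 0.9575 = 0.47923
  30–34: 5 × 0.1184 × 0.9453 = 0.55962
  35–39: 5 × 0.0734 × 0.9317 = 0.34193
  40–44: 5 × 0.0292 × 0.9294 = 0.13569
Sum = 1.78748
NRR = 0.49020 × 1.78748 = 0.87622
An NRR under 1 implies long-run decline under these rates.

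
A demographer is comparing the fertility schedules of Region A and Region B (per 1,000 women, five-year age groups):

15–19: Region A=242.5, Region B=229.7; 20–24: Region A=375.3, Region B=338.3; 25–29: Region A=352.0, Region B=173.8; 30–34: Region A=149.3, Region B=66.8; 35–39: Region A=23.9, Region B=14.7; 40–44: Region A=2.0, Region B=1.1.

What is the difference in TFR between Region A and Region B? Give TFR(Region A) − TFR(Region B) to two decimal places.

1.60

Region A:
  Sum of ASFRs = 242.5 + 375.3 + 352.0 + 149.3 + 23.9 + 2.0 = 1145.0
  TFR = 5 × 1145.0 / 1000 = 5.725
Region B:
  Sum of ASFRs = 229.7 + 338.3 + 173.8 + 66.8 + 14.7 + 1.1 = 824.4
  TFR = 5 × 824.4 / 1000 = 4.122
Difference = 5.725 − 4.122 = 1.603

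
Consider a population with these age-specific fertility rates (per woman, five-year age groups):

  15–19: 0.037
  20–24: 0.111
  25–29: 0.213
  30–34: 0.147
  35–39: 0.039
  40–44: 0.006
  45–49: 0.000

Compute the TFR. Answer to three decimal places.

2.765

Sum of ASFRs = 0.037 + 0.111 + 0.213 + 0.147 + 0.039 + 0.006 + 0.000 = 0.553
TFR = 5 × 0.553 = 2.765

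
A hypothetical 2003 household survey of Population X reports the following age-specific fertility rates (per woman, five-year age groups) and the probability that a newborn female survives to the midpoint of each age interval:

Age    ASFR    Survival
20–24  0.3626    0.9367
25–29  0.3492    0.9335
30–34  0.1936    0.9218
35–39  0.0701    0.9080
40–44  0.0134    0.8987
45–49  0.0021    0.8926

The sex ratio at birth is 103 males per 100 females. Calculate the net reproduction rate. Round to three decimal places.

2.270

Proportion female at birth = 100 / (100 + 103) = 0.49261.
Survival-weighted fertility by age (5·fₓ·Sₓ):
  20–24: 5 × 0.3626 × 0.9367 = 1.69824
  25–29: 5 × 0.3492 × 0.9335 = 1.62989
  30–34: 5 × 0.1936 × 0.9218 = 0.89230
  35–39: 5 × 0.0701 × 0.9080 = 0.31825
  40–44: 5 × 0.0134 × 0.8987 = 0.06021
  45–49: 5 × 0.0021 × 0.8926 = 0.00937
Sum = 4.60826
NRR = 0.49261 × 4.60826 = 2.27007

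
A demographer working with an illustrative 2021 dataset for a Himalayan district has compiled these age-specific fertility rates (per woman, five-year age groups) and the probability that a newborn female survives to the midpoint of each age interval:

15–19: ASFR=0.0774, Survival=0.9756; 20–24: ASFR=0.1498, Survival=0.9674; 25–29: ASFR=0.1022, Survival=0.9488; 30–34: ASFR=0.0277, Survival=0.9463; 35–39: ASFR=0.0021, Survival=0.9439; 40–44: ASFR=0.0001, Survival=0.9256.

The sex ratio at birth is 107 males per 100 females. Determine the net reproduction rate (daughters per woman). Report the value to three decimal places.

Proportion female at birth = 100 / (100 + 107) = 0.48309.
Per-age-group product (5 × ASFR × survival probability):
  15–19: 5 × 0.0774 × 0.9756 = 0.37756
  20–24: 5 × 0.1498 × 0.9674 = 0.72458
  25–29: 5 × 0.1022 × 0.9488 = 0.48484
  30–34: 5 × 0.0277 × 0.9463 = 0.13106
  35–39: 5 × 0.0021 × 0.9439 = 0.00991
  40–44: 5 × 0.0001 × 0.9256 = 0.00046
Sum = 1.72841
NRR = 0.48309 × 1.72841 = 0.83498
NRR < 1, so the cohort does not fully replace itself.

0.835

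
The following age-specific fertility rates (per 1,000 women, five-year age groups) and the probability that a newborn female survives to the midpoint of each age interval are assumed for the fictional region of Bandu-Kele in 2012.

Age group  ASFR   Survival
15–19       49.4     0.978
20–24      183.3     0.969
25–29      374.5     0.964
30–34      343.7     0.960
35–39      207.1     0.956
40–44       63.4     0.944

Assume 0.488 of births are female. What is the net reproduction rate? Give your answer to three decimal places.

2.866

Proportion female at birth = 0.488.
Weighting each age-specific rate by interval width and survival:
  15–19: 5 × 49.4/1000 × 0.978 = 0.24157
  20–24: 5 × 183.3/1000 × 0.969 = 0.88809
  25–29: 5 × 374.5/1000 × 0.964 = 1.80509
  30–34: 5 × 343.7/1000 × 0.960 = 1.64976
  35–39: 5 × 207.1/1000 × 0.956 = 0.98994
  40–44: 5 × 63.4/1000 × 0.944 = 0.29925
Sum = 5.87370
NRR = 0.488 × 5.87370 = 2.86637
NRR > 1, so each generation more than replaces itself.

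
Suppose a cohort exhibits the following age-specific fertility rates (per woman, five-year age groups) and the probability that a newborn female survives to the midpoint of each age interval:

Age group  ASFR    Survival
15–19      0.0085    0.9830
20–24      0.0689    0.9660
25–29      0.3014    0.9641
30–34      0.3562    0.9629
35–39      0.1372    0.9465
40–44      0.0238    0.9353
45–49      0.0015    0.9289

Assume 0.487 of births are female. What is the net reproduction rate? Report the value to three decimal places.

Proportion female at birth = 0.487.
Per-age-group product (5 × ASFR × survival probability):
  15–19: 5 × 0.0085 × 0.9830 = 0.04178
  20–24: 5 × 0.0689 × 0.9660 = 0.33279
  25–29: 5 × 0.3014 × 0.9641 = 1.45290
  30–34: 5 × 0.3562 × 0.9629 = 1.71492
  35–39: 5 × 0.1372 × 0.9465 = 0.64930
  40–44: 5 × 0.0238 × 0.9353 = 0.11130
  45–49: 5 × 0.0015 × 0.9289 = 0.00697
Sum = 4.30996
NRR = 0.487 × 4.30996 = 2.09895

2.099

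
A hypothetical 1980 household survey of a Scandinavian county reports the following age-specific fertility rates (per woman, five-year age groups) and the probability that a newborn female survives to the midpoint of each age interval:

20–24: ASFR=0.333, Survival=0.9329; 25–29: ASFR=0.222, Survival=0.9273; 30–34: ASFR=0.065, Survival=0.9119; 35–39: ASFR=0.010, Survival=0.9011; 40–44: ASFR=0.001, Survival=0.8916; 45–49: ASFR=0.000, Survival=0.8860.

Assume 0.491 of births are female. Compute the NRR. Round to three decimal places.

1.438

Proportion female at birth = 0.491.
Each age group contributes 5 × ASFR × survival:
  20–24: 5 × 0.333 × 0.9329 = 1.55328
  25–29: 5 × 0.222 × 0.9273 = 1.02930
  30–34: 5 × 0.065 × 0.9119 = 0.29637
  35–39: 5 × 0.010 × 0.9011 = 0.04506
  40–44: 5 × 0.001 × 0.8916 = 0.00446
  45–49: 5 × 0.000 × 0.8860 = 0.00000
Sum = 2.92847
NRR = 0.491 × 2.92847 = 1.43788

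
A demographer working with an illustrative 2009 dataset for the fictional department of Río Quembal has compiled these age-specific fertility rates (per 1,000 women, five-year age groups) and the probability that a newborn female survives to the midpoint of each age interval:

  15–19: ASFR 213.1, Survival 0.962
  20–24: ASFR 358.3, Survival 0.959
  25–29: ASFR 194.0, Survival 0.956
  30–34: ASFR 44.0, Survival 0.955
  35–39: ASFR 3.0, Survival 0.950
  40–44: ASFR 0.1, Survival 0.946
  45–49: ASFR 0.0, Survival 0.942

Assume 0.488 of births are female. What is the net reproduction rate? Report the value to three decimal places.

Proportion female at birth = 0.488.
Survival-weighted fertility by age (5·fₓ·Sₓ):
  15–19: 5 × 213.1/1000 × 0.962 = 1.02501
  20–24: 5 × 358.3/1000 × 0.959 = 1.71805
  25–29: 5 × 194.0/1000 × 0.956 = 0.92732
  30–34: 5 × 44.0/1000 × 0.955 = 0.21010
  35–39: 5 × 3.0/1000 × 0.950 = 0.01425
  40–44: 5 × 0.1/1000 × 0.946 = 0.00047
  45–49: 5 × 0.0/1000 × 0.942 = 0.00000
Sum = 3.89520
NRR = 0.488 × 3.89520 = 1.90086

1.901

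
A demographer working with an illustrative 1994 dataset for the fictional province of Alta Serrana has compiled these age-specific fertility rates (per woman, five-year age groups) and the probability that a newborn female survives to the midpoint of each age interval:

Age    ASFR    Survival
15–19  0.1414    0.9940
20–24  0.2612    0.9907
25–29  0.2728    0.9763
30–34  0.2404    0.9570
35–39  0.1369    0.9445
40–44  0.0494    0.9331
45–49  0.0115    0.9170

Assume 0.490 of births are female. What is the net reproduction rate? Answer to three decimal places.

Proportion female at birth = 0.490.
Each age group contributes 5 × ASFR × survival:
  15–19: 5 × 0.1414 × 0.9940 = 0.70276
  20–24: 5 × 0.2612 × 0.9907 = 1.29385
  25–29: 5 × 0.2728 × 0.9763 = 1.33167
  30–34: 5 × 0.2404 × 0.9570 = 1.15031
  35–39: 5 × 0.1369 × 0.9445 = 0.64651
  40–44: 5 × 0.0494 × 0.9331 = 0.23048
  45–49: 5 × 0.0115 × 0.9170 = 0.05273
Sum = 5.40831
NRR = 0.490 × 5.40831 = 2.65007
An NRR exceeding 1 indicates intrinsic growth under these rates.

2.650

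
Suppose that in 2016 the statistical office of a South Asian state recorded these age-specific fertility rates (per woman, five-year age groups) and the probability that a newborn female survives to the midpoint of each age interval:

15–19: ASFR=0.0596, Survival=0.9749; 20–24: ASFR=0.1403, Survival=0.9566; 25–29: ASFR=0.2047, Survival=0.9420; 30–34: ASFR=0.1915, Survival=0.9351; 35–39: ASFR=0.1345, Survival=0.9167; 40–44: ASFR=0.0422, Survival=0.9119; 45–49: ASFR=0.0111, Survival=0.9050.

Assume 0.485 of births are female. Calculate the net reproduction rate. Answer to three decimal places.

1.785

Proportion female at birth = 0.485.
Survival-weighted fertility by age (5·fₓ·Sₓ):
  15–19: 5 × 0.0596 × 0.9749 = 0.29052
  20–24: 5 × 0.1403 × 0.9566 = 0.67105
  25–29: 5 × 0.2047 × 0.9420 = 0.96414
  30–34: 5 × 0.1915 × 0.9351 = 0.89536
  35–39: 5 × 0.1345 × 0.9167 = 0.61648
  40–44: 5 × 0.0422 × 0.9119 = 0.19241
  45–49: 5 × 0.0111 × 0.9050 = 0.05023
Sum = 3.68019
NRR = 0.485 × 3.68019 = 1.78489
With NRR above 1 the population is above replacement fertility.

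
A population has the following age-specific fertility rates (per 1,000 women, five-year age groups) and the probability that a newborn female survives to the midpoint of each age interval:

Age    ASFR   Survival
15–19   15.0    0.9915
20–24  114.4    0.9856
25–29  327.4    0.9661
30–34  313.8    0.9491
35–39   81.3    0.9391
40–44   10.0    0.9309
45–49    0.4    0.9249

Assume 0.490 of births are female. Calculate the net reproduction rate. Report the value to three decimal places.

Proportion female at birth = 0.490.
Weighting each age-specific rate by interval width and survival:
  15–19: 5 × 15.0/1000 × 0.9915 = 0.07436
  20–24: 5 × 114.4/1000 × 0.9856 = 0.56376
  25–29: 5 × 327.4/1000 × 0.9661 = 1.58151
  30–34: 5 × 313.8/1000 × 0.9491 = 1.48914
  35–39: 5 × 81.3/1000 × 0.9391 = 0.38174
  40–44: 5 × 10.0/1000 × 0.9309 = 0.04655
  45–49: 5 × 0.4/1000 × 0.9249 = 0.00185
Sum = 4.13891
NRR = 0.490 × 4.13891 = 2.02807

2.028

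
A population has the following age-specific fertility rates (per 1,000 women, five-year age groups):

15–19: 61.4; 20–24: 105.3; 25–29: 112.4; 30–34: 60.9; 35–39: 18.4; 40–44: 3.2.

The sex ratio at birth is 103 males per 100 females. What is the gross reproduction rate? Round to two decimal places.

Proportion female at birth = 100 / (100 + 103) = 0.49261.
Sum of ASFRs = 61.4 + 105.3 + 112.4 + 60.9 + 18.4 + 3.2 = 361.6
TFR = 5 × 361.6 / 1000 = 1.808
GRR = 0.49261 × 1.808 = 0.89064

0.89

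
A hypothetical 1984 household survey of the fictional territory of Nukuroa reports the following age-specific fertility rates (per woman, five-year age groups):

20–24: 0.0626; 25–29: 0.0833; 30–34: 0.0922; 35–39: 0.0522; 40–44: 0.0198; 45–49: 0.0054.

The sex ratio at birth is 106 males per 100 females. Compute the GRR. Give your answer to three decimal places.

Proportion female at birth = 100 / (100 + 106) = 0.48544.
Sum of ASFRs = 0.0626 + 0.0833 + 0.0922 + 0.0522 + 0.0198 + 0.0054 = 0.3155
TFR = 5 × 0.3155 = 1.5775
GRR = 0.48544 × 1.5775 = 0.76578

0.766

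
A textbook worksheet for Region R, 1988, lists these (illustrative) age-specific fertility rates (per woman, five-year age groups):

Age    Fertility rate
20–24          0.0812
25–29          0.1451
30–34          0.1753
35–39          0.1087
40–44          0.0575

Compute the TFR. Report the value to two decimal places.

Sum of ASFRs = 0.0812 + 0.1451 + 0.1753 + 0.1087 + 0.0575 = 0.5678
TFR = 5 × 0.5678 = 2.839

2.84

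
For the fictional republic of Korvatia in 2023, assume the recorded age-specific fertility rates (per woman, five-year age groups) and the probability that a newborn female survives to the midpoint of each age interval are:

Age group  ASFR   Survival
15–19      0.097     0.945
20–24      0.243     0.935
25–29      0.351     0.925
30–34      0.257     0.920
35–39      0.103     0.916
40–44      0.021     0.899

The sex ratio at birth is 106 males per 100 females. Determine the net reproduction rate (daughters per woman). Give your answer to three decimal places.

2.411

Proportion female at birth = 100 / (100 + 106) = 0.48544.
Each age group contributes 5 × ASFR × survival:
  15–19: 5 × 0.097 × 0.945 = 0.45833
  20–24: 5 × 0.243 × 0.935 = 1.13603
  25–29: 5 × 0.351 × 0.925 = 1.62338
  30–34: 5 × 0.257 × 0.920 = 1.18220
  35–39: 5 × 0.103 × 0.916 = 0.47174
  40–44: 5 × 0.021 × 0.899 = 0.09440
Sum = 4.96608
NRR = 0.48544 × 4.96608 = 2.41073
NRR > 1, so each generation more than replaces itself.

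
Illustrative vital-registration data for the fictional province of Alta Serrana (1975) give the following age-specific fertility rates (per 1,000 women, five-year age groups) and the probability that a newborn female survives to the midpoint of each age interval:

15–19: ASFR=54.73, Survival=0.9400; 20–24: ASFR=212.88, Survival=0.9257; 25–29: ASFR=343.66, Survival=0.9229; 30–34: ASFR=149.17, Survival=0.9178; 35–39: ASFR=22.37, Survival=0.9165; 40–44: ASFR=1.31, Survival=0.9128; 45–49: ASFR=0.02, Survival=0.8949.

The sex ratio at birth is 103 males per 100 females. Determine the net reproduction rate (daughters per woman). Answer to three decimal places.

1.784

Proportion female at birth = 100 / (100 + 103) = 0.49261.
Survival-weighted fertility by age (5·fₓ·Sₓ):
  15–19: 5 × 54.73/1000 × 0.9400 = 0.25723
  20–24: 5 × 212.88/1000 × 0.9257 = 0.98532
  25–29: 5 × 343.66/1000 × 0.9229 = 1.58582
  30–34: 5 × 149.17/1000 × 0.9178 = 0.68454
  35–39: 5 × 22.37/1000 × 0.9165 = 0.10251
  40–44: 5 × 1.31/1000 × 0.9128 = 0.00598
  45–49: 5 × 0.02/1000 × 0.8949 = 0.00009
Sum = 3.62149
NRR = 0.49261 × 3.62149 = 1.78398
An NRR exceeding 1 indicates intrinsic growth under these rates.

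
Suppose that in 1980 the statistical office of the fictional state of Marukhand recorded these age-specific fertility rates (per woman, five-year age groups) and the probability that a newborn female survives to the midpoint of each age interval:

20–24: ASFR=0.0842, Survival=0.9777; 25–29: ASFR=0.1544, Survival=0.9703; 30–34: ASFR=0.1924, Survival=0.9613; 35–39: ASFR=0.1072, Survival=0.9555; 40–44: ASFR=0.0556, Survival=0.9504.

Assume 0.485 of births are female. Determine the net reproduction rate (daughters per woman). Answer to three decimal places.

Proportion female at birth = 0.485.
Per-age-group product (5 × ASFR × survival probability):
  20–24: 5 × 0.0842 × 0.9777 = 0.41161
  25–29: 5 × 0.1544 × 0.9703 = 0.74907
  30–34: 5 × 0.1924 × 0.9613 = 0.92477
  35–39: 5 × 0.1072 × 0.9555 = 0.51215
  40–44: 5 × 0.0556 × 0.9504 = 0.26421
Sum = 2.86181
NRR = 0.485 × 2.86181 = 1.38798
An NRR exceeding 1 indicates intrinsic growth under these rates.

1.388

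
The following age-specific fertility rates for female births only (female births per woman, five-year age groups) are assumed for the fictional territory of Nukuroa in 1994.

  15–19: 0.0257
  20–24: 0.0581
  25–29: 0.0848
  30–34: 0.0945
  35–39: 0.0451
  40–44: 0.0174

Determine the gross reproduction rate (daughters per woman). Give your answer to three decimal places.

1.628

Sum of female ASFRs = 0.0257 + 0.0581 + 0.0848 + 0.0945 + 0.0451 + 0.0174 = 0.3256
GRR = 5 × 0.3256 = 1.628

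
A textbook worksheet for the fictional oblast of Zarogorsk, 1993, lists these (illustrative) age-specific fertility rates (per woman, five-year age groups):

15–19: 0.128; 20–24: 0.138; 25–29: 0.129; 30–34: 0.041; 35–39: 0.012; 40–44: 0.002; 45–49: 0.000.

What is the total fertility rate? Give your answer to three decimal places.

2.250

Sum of ASFRs = 0.128 + 0.138 + 0.129 + 0.041 + 0.012 + 0.002 + 0.000 = 0.450
TFR = 5 × 0.450 = 2.25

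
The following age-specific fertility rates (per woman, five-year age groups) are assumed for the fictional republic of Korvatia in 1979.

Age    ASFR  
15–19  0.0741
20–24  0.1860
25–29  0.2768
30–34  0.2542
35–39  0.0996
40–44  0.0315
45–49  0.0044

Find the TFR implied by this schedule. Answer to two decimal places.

4.63

Sum of ASFRs = 0.0741 + 0.1860 + 0.2768 + 0.2542 + 0.0996 + 0.0315 + 0.0044 = 0.9266
TFR = 5 × 0.9266 = 4.633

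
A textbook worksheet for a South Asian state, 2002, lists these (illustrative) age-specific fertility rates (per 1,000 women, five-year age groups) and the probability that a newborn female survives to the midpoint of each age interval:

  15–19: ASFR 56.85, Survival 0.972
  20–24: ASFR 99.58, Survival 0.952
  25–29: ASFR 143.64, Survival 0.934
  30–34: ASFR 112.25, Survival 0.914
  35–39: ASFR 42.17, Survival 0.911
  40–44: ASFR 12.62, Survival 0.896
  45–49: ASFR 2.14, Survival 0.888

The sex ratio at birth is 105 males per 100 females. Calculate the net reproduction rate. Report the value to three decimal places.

1.069

Proportion female at birth = 100 / (100 + 105) = 0.48780.
Weighting each age-specific rate by interval width and survival:
  15–19: 5 × 56.85/1000 × 0.972 = 0.27629
  20–24: 5 × 99.58/1000 × 0.952 = 0.47400
  25–29: 5 × 143.64/1000 × 0.934 = 0.67080
  30–34: 5 × 112.25/1000 × 0.914 = 0.51298
  35–39: 5 × 42.17/1000 × 0.911 = 0.19208
  40–44: 5 × 12.62/1000 × 0.896 = 0.05654
  45–49: 5 × 2.14/1000 × 0.888 = 0.00950
Sum = 2.19219
NRR = 0.48780 × 2.19219 = 1.06935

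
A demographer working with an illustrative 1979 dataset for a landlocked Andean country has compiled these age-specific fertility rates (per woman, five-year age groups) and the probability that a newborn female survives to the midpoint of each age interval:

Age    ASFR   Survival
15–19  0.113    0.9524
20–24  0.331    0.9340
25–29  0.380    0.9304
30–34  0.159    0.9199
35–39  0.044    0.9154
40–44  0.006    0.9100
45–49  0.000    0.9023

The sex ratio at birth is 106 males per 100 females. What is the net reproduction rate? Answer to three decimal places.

2.336

Proportion female at birth = 100 / (100 + 106) = 0.48544.
Survival-weighted fertility by age (5·fₓ·Sₓ):
  15–19: 5 × 0.113 × 0.9524 = 0.53811
  20–24: 5 × 0.331 × 0.9340 = 1.54577
  25–29: 5 × 0.380 × 0.9304 = 1.76776
  30–34: 5 × 0.159 × 0.9199 = 0.73132
  35–39: 5 × 0.044 × 0.9154 = 0.20139
  40–44: 5 × 0.006 × 0.9100 = 0.02730
  45–49: 5 × 0.000 × 0.9023 = 0.00000
Sum = 4.81165
NRR = 0.48544 × 4.81165 = 2.33577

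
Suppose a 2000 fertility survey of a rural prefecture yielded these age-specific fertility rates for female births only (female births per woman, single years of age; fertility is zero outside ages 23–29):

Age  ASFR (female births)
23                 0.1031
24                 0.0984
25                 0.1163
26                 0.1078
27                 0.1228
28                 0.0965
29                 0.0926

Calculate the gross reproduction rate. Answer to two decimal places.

0.74

Sum of female ASFRs = 0.1031 + 0.0984 + 0.1163 + 0.1078 + 0.1228 + 0.0965 + 0.0926 = 0.7375
GRR = 0.7375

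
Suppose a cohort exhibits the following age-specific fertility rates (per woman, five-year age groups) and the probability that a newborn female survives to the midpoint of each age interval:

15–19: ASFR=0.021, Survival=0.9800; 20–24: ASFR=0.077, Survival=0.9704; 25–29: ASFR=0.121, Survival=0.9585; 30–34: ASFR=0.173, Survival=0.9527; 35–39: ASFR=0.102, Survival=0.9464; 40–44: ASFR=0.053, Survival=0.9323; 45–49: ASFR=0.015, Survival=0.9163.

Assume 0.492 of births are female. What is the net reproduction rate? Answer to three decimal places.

1.318

Proportion female at birth = 0.492.
Weighting each age-specific rate by interval width and survival:
  15–19: 5 × 0.021 × 0.9800 = 0.10290
  20–24: 5 × 0.077 × 0.9704 = 0.37360
  25–29: 5 × 0.121 × 0.9585 = 0.57989
  30–34: 5 × 0.173 × 0.9527 = 0.82409
  35–39: 5 × 0.102 × 0.9464 = 0.48266
  40–44: 5 × 0.053 × 0.9323 = 0.24706
  45–49: 5 × 0.015 × 0.9163 = 0.06872
Sum = 2.67892
NRR = 0.492 × 2.67892 = 1.31803
NRR > 1, so each generation more than replaces itself.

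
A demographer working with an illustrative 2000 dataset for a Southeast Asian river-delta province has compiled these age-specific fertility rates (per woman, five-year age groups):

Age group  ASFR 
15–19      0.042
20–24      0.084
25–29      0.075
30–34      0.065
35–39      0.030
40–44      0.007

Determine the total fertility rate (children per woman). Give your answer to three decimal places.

1.515

Sum of ASFRs = 0.042 + 0.084 + 0.075 + 0.065 + 0.030 + 0.007 = 0.303
TFR = 5 × 0.303 = 1.515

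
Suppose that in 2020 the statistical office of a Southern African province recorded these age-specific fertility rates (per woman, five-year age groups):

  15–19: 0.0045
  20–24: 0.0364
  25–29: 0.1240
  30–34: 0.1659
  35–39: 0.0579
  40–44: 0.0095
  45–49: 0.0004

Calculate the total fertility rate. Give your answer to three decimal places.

Sum of ASFRs = 0.0045 + 0.0364 + 0.1240 + 0.1659 + 0.0579 + 0.0095 + 0.0004 = 0.3986
TFR = 5 × 0.3986 = 1.993

1.993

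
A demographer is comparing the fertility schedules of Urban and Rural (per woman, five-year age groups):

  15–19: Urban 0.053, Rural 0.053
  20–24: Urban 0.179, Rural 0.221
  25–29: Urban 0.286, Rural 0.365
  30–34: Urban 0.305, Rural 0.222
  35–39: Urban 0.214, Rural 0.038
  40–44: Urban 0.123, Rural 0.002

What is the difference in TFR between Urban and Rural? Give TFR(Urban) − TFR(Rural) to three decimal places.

1.295

Urban:
  Sum of ASFRs = 0.053 + 0.179 + 0.286 + 0.305 + 0.214 + 0.123 = 1.160
  TFR = 5 × 1.160 = 5.8
Rural:
  Sum of ASFRs = 0.053 + 0.221 + 0.365 + 0.222 + 0.038 + 0.002 = 0.901
  TFR = 5 × 0.901 = 4.505
Difference = 5.8 − 4.505 = 1.295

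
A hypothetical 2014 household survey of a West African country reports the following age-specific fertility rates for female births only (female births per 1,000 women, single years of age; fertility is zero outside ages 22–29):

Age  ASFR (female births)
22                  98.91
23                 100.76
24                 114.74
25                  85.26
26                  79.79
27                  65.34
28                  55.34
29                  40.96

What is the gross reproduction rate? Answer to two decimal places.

Sum of female ASFRs = 98.91 + 100.76 + 114.74 + 85.26 + 79.79 + 65.34 + 55.34 + 40.96 = 641.10
GRR = 641.10 / 1000 = 0.6411

0.64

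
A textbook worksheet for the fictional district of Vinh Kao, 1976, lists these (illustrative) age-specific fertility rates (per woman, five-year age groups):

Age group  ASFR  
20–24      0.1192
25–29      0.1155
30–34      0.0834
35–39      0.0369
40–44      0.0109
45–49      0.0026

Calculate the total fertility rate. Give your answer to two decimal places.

1.84

Sum of ASFRs = 0.1192 + 0.1155 + 0.0834 + 0.0369 + 0.0109 + 0.0026 = 0.3685
TFR = 5 × 0.3685 = 1.8425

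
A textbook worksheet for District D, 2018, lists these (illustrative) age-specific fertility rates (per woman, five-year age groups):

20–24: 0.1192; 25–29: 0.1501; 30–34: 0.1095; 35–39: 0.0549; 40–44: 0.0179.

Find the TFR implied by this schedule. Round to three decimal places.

Sum of ASFRs = 0.1192 + 0.1501 + 0.1095 + 0.0549 + 0.0179 = 0.4516
TFR = 5 × 0.4516 = 2.258

2.258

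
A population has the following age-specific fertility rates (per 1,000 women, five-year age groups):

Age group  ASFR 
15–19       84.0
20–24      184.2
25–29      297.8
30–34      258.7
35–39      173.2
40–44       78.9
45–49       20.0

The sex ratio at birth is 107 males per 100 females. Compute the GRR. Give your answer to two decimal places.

2.65

Proportion female at birth = 100 / (100 + 107) = 0.48309.
Sum of ASFRs = 84.0 + 184.2 + 297.8 + 258.7 + 173.2 + 78.9 + 20.0 = 1096.8
TFR = 5 × 1096.8 / 1000 = 5.484
GRR = 0.48309 × 5.484 = 2.64927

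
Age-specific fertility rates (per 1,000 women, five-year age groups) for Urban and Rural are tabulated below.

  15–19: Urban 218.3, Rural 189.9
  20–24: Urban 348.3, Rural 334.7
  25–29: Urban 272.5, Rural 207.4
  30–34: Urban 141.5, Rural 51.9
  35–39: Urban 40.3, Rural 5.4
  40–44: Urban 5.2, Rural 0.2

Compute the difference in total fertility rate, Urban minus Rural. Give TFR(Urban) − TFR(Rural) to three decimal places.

Urban:
  Sum of ASFRs = 218.3 + 348.3 + 272.5 + 141.5 + 40.3 + 5.2 = 1026.1
  TFR = 5 × 1026.1 / 1000 = 5.1305
Rural:
  Sum of ASFRs = 189.9 + 334.7 + 207.4 + 51.9 + 5.4 + 0.2 = 789.5
  TFR = 5 × 789.5 / 1000 = 3.9475
Difference = 5.1305 − 3.9475 = 1.183

1.183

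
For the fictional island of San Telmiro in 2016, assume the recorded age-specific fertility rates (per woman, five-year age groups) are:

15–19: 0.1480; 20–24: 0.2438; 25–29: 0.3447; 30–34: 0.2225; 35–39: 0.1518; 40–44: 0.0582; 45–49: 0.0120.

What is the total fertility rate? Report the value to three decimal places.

5.905

Sum of ASFRs = 0.1480 + 0.2438 + 0.3447 + 0.2225 + 0.1518 + 0.0582 + 0.0120 = 1.1810
TFR = 5 × 1.1810 = 5.905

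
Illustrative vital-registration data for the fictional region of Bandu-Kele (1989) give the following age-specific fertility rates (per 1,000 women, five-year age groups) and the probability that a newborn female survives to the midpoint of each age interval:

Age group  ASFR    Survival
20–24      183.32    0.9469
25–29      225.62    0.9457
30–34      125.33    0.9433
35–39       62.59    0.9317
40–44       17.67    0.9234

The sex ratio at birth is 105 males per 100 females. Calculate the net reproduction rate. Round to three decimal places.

Proportion female at birth = 100 / (100 + 105) = 0.48780.
Weighting each age-specific rate by interval width and survival:
  20–24: 5 × 183.32/1000 × 0.9469 = 0.86793
  25–29: 5 × 225.62/1000 × 0.9457 = 1.06684
  30–34: 5 × 125.33/1000 × 0.9433 = 0.59112
  35–39: 5 × 62.59/1000 × 0.9317 = 0.29158
  40–44: 5 × 17.67/1000 × 0.9234 = 0.08158
Sum = 2.89905
NRR = 0.48780 × 2.89905 = 1.41416

1.414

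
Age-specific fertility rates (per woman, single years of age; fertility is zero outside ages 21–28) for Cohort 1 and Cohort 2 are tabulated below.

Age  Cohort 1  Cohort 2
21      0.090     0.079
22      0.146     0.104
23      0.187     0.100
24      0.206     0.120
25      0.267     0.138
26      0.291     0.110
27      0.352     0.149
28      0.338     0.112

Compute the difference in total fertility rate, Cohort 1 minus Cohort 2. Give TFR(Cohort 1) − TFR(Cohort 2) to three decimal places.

0.965

Cohort 1:
  Sum of ASFRs = 0.090 + 0.146 + 0.187 + 0.206 + 0.267 + 0.291 + 0.352 + 0.338 = 1.877
  TFR = 1.877
Cohort 2:
  Sum of ASFRs = 0.079 + 0.104 + 0.100 + 0.120 + 0.138 + 0.110 + 0.149 + 0.112 = 0.912
  TFR = 0.912
Difference = 1.877 − 0.912 = 0.965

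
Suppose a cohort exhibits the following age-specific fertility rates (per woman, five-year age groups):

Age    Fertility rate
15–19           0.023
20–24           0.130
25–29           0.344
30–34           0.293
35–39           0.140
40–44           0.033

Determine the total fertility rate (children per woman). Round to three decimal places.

4.815

Sum of ASFRs = 0.023 + 0.130 + 0.344 + 0.293 + 0.140 + 0.033 = 0.963
TFR = 5 × 0.963 = 4.815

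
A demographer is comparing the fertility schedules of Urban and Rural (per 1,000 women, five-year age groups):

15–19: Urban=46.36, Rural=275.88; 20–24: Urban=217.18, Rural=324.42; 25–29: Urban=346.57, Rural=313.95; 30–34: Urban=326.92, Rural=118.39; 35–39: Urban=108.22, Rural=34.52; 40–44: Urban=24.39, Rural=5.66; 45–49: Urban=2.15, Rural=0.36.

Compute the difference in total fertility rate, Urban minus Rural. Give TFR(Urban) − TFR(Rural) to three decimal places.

Urban:
  Sum of ASFRs = 46.36 + 217.18 + 346.57 + 326.92 + 108.22 + 24.39 + 2.15 = 1071.79
  TFR = 5 × 1071.79 / 1000 = 5.35895
Rural:
  Sum of ASFRs = 275.88 + 324.42 + 313.95 + 118.39 + 34.52 + 5.66 + 0.36 = 1073.18
  TFR = 5 × 1073.18 / 1000 = 5.3659
Difference = 5.35895 − 5.3659 = -0.00695

-0.007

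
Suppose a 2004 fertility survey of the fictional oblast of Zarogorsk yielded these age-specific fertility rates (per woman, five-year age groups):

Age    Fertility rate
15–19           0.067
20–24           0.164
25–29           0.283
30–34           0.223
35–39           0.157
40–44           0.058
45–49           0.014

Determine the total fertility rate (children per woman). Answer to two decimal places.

Sum of ASFRs = 0.067 + 0.164 + 0.283 + 0.223 + 0.157 + 0.058 + 0.014 = 0.966
TFR = 5 × 0.966 = 4.83

4.83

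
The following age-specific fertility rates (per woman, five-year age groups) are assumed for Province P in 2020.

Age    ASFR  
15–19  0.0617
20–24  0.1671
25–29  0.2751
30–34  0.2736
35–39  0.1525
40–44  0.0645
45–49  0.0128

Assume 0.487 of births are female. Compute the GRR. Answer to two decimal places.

2.45

Proportion female at birth = 0.487.
Sum of ASFRs = 0.0617 + 0.1671 + 0.2751 + 0.2736 + 0.1525 + 0.0645 + 0.0128 = 1.0073
TFR = 5 × 1.0073 = 5.0365
GRR = 0.487 × 5.0365 = 2.45278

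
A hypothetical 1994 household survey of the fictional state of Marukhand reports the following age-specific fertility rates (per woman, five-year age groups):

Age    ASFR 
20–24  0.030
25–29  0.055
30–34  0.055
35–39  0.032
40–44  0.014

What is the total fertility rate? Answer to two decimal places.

0.93

Sum of ASFRs = 0.030 + 0.055 + 0.055 + 0.032 + 0.014 = 0.186
TFR = 5 × 0.186 = 0.93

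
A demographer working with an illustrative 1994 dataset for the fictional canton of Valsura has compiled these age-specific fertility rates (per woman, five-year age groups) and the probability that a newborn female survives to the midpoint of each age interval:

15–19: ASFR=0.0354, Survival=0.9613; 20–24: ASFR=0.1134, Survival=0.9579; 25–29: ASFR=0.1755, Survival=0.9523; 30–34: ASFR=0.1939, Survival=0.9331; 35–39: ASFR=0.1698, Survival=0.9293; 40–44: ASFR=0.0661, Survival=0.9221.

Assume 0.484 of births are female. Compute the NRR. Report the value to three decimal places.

1.717

Proportion female at birth = 0.484.
Weighting each age-specific rate by interval width and survival:
  15–19: 5 × 0.0354 × 0.9613 = 0.17015
  20–24: 5 × 0.1134 × 0.9579 = 0.54313
  25–29: 5 × 0.1755 × 0.9523 = 0.83564
  30–34: 5 × 0.1939 × 0.9331 = 0.90464
  35–39: 5 × 0.1698 × 0.9293 = 0.78898
  40–44: 5 × 0.0661 × 0.9221 = 0.30475
Sum = 3.54729
NRR = 0.484 × 3.54729 = 1.71689
NRR > 1, so each generation more than replaces itself.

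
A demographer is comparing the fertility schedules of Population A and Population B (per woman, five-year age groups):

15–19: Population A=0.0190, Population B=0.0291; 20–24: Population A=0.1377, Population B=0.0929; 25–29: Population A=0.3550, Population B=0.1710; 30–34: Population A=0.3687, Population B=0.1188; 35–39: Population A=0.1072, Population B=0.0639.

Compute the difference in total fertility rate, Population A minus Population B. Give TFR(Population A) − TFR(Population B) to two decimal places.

2.56

Population A:
  Sum of ASFRs = 0.0190 + 0.1377 + 0.3550 + 0.3687 + 0.1072 = 0.9876
  TFR = 5 × 0.9876 = 4.938
Population B:
  Sum of ASFRs = 0.0291 + 0.0929 + 0.1710 + 0.1188 + 0.0639 = 0.4757
  TFR = 5 × 0.4757 = 2.3785
Difference = 4.938 − 2.3785 = 2.5595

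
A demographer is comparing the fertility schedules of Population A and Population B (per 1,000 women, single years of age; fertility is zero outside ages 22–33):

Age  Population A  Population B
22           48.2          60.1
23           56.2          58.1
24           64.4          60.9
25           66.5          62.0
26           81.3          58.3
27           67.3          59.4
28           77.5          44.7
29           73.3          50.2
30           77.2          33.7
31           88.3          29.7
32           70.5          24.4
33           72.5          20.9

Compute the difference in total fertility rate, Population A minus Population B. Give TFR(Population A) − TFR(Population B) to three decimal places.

0.281

Population A:
  Sum of ASFRs = 48.2 + 56.2 + 64.4 + 66.5 + 81.3 + 67.3 + 77.5 + 73.3 + 77.2 + 88.3 + 70.5 + 72.5 = 843.2
  TFR = 843.2 / 1000 = 0.8432
Population B:
  Sum of ASFRs = 60.1 + 58.1 + 60.9 + 62.0 + 58.3 + 59.4 + 44.7 + 50.2 + 33.7 + 29.7 + 24.4 + 20.9 = 562.4
  TFR = 562.4 / 1000 = 0.5624
Difference = 0.8432 − 0.5624 = 0.2808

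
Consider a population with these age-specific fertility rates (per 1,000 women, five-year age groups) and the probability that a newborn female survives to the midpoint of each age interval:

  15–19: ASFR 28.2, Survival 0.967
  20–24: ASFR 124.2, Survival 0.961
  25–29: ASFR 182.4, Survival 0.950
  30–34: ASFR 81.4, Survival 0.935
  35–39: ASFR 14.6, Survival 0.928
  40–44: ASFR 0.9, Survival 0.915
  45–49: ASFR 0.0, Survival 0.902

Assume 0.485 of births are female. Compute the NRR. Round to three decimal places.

0.995

Proportion female at birth = 0.485.
Each age group contributes 5 × ASFR × survival:
  15–19: 5 × 28.2/1000 × 0.967 = 0.13635
  20–24: 5 × 124.2/1000 × 0.961 = 0.59678
  25–29: 5 × 182.4/1000 × 0.950 = 0.86640
  30–34: 5 × 81.4/1000 × 0.935 = 0.38055
  35–39: 5 × 14.6/1000 × 0.928 = 0.06774
  40–44: 5 × 0.9/1000 × 0.915 = 0.00412
  45–49: 5 × 0.0/1000 × 0.902 = 0.00000
Sum = 2.05194
NRR = 0.485 × 2.05194 = 0.99519
With NRR below 1 the population is below replacement fertility.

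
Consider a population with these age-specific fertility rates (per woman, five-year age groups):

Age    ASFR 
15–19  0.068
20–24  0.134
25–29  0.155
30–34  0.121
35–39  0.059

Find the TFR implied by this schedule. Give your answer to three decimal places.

Sum of ASFRs = 0.068 + 0.134 + 0.155 + 0.121 + 0.059 = 0.537
TFR = 5 × 0.537 = 2.685

2.685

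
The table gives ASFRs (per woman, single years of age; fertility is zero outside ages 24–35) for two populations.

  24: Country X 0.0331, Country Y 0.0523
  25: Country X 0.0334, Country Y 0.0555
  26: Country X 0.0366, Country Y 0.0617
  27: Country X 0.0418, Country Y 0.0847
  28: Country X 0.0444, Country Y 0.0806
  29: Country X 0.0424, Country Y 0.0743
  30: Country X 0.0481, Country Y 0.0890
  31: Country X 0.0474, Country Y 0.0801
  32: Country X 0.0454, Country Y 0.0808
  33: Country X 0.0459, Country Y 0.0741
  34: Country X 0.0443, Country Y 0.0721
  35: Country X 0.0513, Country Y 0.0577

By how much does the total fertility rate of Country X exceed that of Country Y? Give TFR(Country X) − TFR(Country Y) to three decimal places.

Country X:
  Sum of ASFRs = 0.0331 + 0.0334 + 0.0366 + 0.0418 + 0.0444 + 0.0424 + 0.0481 + 0.0474 + 0.0454 + 0.0459 + 0.0443 + 0.0513 = 0.5141
  TFR = 0.5141
Country Y:
  Sum of ASFRs = 0.0523 + 0.0555 + 0.0617 + 0.0847 + 0.0806 + 0.0743 + 0.0890 + 0.0801 + 0.0808 + 0.0741 + 0.0721 + 0.0577 = 0.8629
  TFR = 0.8629
Difference = 0.5141 − 0.8629 = -0.3488

-0.349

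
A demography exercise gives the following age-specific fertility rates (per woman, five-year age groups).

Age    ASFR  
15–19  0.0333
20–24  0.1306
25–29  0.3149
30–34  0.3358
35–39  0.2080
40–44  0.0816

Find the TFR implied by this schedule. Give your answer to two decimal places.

5.52

Sum of ASFRs = 0.0333 + 0.1306 + 0.3149 + 0.3358 + 0.2080 + 0.0816 = 1.1042
TFR = 5 × 1.1042 = 5.521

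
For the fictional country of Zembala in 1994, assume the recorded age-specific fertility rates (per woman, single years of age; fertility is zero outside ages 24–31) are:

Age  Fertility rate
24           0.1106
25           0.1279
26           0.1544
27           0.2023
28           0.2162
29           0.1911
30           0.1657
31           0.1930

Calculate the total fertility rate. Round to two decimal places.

1.36

Sum of ASFRs = 0.1106 + 0.1279 + 0.1544 + 0.2023 + 0.2162 + 0.1911 + 0.1657 + 0.1930 = 1.3612
TFR = 1.3612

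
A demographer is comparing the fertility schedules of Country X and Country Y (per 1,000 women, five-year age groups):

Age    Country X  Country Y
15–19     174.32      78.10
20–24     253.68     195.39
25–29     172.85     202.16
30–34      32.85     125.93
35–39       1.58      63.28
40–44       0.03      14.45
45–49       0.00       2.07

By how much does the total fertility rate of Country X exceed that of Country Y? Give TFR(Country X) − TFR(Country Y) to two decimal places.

Country X:
  Sum of ASFRs = 174.32 + 253.68 + 172.85 + 32.85 + 1.58 + 0.03 + 0.00 = 635.31
  TFR = 5 × 635.31 / 1000 = 3.17655
Country Y:
  Sum of ASFRs = 78.10 + 195.39 + 202.16 + 125.93 + 63.28 + 14.45 + 2.07 = 681.38
  TFR = 5 × 681.38 / 1000 = 3.4069
Difference = 3.17655 − 3.4069 = -0.23035

-0.23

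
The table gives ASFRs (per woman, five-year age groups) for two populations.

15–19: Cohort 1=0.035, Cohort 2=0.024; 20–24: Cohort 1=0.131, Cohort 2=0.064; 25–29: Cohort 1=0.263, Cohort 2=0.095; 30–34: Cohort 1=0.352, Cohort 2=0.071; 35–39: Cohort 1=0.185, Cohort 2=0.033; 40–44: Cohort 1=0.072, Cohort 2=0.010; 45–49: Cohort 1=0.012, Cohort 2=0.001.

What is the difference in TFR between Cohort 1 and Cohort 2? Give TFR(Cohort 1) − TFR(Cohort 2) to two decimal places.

Cohort 1:
  Sum of ASFRs = 0.035 + 0.131 + 0.263 + 0.352 + 0.185 + 0.072 + 0.012 = 1.050
  TFR = 5 × 1.050 = 5.25
Cohort 2:
  Sum of ASFRs = 0.024 + 0.064 + 0.095 + 0.071 + 0.033 + 0.010 + 0.001 = 0.298
  TFR = 5 × 0.298 = 1.49
Difference = 5.25 − 1.49 = 3.76

3.76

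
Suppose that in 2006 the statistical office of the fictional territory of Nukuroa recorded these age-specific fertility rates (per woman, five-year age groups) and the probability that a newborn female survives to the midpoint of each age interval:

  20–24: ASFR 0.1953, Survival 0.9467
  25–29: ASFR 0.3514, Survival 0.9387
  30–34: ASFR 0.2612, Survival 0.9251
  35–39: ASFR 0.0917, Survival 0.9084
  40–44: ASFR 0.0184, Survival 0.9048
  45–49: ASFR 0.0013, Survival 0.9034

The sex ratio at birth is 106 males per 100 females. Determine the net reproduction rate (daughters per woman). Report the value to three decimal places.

Proportion female at birth = 100 / (100 + 106) = 0.48544.
Each age group contributes 5 × ASFR × survival:
  20–24: 5 × 0.1953 × 0.9467 = 0.92445
  25–29: 5 × 0.3514 × 0.9387 = 1.64930
  30–34: 5 × 0.2612 × 0.9251 = 1.20818
  35–39: 5 × 0.0917 × 0.9084 = 0.41650
  40–44: 5 × 0.0184 × 0.9048 = 0.08324
  45–49: 5 × 0.0013 × 0.9034 = 0.00587
Sum = 4.28754
NRR = 0.48544 × 4.28754 = 2.08134
An NRR exceeding 1 indicates intrinsic growth under these rates.

2.081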